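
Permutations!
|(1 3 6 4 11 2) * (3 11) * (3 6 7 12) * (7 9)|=|(1 11 2)(3 9 7 12)(4 6)|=12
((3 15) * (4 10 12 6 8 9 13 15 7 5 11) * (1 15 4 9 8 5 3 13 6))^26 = (1 13 10)(4 12 15)(5 9)(6 11)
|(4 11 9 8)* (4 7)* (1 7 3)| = 7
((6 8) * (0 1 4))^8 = ((0 1 4)(6 8))^8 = (8)(0 4 1)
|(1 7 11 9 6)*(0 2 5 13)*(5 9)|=|(0 2 9 6 1 7 11 5 13)|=9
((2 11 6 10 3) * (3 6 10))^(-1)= (2 3 6 10 11)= ((2 11 10 6 3))^(-1)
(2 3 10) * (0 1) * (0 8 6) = (0 1 8 6)(2 3 10) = [1, 8, 3, 10, 4, 5, 0, 7, 6, 9, 2]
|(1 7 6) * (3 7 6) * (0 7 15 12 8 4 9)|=8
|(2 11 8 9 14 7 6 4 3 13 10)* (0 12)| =|(0 12)(2 11 8 9 14 7 6 4 3 13 10)| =22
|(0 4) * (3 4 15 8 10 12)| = 7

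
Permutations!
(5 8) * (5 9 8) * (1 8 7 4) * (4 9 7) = (1 8 7 9 4) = [0, 8, 2, 3, 1, 5, 6, 9, 7, 4]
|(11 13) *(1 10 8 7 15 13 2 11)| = |(1 10 8 7 15 13)(2 11)| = 6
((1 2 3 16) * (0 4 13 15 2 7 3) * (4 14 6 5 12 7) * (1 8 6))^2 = ((0 14 1 4 13 15 2)(3 16 8 6 5 12 7))^2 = (0 1 13 2 14 4 15)(3 8 5 7 16 6 12)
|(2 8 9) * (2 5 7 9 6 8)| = |(5 7 9)(6 8)| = 6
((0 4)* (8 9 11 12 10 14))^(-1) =((0 4)(8 9 11 12 10 14))^(-1) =(0 4)(8 14 10 12 11 9)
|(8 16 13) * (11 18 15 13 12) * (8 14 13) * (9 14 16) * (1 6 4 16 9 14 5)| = |(1 6 4 16 12 11 18 15 8 14 13 9 5)| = 13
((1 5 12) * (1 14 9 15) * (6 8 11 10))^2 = ((1 5 12 14 9 15)(6 8 11 10))^2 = (1 12 9)(5 14 15)(6 11)(8 10)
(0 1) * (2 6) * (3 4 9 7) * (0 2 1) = (1 2 6)(3 4 9 7) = [0, 2, 6, 4, 9, 5, 1, 3, 8, 7]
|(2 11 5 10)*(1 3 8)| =|(1 3 8)(2 11 5 10)| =12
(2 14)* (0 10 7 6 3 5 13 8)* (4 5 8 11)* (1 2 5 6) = (0 10 7 1 2 14 5 13 11 4 6 3 8) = [10, 2, 14, 8, 6, 13, 3, 1, 0, 9, 7, 4, 12, 11, 5]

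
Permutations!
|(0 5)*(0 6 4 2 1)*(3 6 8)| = |(0 5 8 3 6 4 2 1)| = 8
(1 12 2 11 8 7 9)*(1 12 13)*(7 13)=(1 7 9 12 2 11 8 13)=[0, 7, 11, 3, 4, 5, 6, 9, 13, 12, 10, 8, 2, 1]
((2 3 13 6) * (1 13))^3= ((1 13 6 2 3))^3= (1 2 13 3 6)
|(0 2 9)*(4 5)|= 6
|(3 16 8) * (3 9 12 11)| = |(3 16 8 9 12 11)| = 6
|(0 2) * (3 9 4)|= |(0 2)(3 9 4)|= 6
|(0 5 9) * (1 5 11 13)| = 6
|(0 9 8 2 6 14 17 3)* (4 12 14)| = 10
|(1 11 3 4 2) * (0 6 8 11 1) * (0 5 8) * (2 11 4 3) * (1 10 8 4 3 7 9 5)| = |(0 6)(1 10 8 3 7 9 5 4 11 2)| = 10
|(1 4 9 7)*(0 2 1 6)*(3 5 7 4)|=|(0 2 1 3 5 7 6)(4 9)|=14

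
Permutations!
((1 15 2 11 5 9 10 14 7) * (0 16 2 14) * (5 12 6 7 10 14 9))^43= ((0 16 2 11 12 6 7 1 15 9 14 10))^43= (0 1 2 9 12 10 7 16 15 11 14 6)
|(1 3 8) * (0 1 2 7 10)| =7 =|(0 1 3 8 2 7 10)|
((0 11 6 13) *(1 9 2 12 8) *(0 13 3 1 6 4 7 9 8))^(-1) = (13)(0 12 2 9 7 4 11)(1 3 6 8)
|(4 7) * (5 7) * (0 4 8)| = |(0 4 5 7 8)| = 5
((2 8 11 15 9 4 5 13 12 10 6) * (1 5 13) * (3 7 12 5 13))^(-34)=((1 13 5)(2 8 11 15 9 4 3 7 12 10 6))^(-34)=(1 5 13)(2 6 10 12 7 3 4 9 15 11 8)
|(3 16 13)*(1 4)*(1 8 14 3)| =7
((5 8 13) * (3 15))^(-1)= ((3 15)(5 8 13))^(-1)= (3 15)(5 13 8)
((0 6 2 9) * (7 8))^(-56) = (9) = ((0 6 2 9)(7 8))^(-56)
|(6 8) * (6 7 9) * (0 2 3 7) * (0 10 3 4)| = 6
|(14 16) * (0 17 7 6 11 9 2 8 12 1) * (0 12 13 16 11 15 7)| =42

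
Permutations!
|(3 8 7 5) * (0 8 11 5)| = 3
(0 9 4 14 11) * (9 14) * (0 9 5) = (0 14 11 9 4 5) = [14, 1, 2, 3, 5, 0, 6, 7, 8, 4, 10, 9, 12, 13, 11]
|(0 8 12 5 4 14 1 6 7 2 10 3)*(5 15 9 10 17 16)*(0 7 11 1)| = 42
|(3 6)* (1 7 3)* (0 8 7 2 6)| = |(0 8 7 3)(1 2 6)| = 12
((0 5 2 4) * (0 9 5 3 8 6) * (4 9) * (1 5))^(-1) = ((0 3 8 6)(1 5 2 9))^(-1) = (0 6 8 3)(1 9 2 5)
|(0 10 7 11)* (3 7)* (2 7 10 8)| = 10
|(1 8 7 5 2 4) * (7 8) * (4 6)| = 6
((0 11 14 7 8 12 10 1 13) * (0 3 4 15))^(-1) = ((0 11 14 7 8 12 10 1 13 3 4 15))^(-1) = (0 15 4 3 13 1 10 12 8 7 14 11)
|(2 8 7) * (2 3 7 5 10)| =|(2 8 5 10)(3 7)| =4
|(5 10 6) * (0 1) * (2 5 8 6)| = |(0 1)(2 5 10)(6 8)| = 6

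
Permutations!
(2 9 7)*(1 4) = (1 4)(2 9 7) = [0, 4, 9, 3, 1, 5, 6, 2, 8, 7]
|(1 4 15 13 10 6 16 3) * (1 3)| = |(1 4 15 13 10 6 16)| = 7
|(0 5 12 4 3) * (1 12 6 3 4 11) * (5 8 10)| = |(0 8 10 5 6 3)(1 12 11)| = 6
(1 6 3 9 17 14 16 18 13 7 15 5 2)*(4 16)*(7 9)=(1 6 3 7 15 5 2)(4 16 18 13 9 17 14)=[0, 6, 1, 7, 16, 2, 3, 15, 8, 17, 10, 11, 12, 9, 4, 5, 18, 14, 13]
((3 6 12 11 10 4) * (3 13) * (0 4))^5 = ((0 4 13 3 6 12 11 10))^5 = (0 12 13 10 6 4 11 3)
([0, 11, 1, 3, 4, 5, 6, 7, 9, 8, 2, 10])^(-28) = [0, 1, 2, 3, 4, 5, 6, 7, 8, 9, 10, 11]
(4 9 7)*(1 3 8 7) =(1 3 8 7 4 9) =[0, 3, 2, 8, 9, 5, 6, 4, 7, 1]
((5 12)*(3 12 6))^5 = ((3 12 5 6))^5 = (3 12 5 6)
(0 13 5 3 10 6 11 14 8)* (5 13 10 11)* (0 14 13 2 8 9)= (0 10 6 5 3 11 13 2 8 14 9)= [10, 1, 8, 11, 4, 3, 5, 7, 14, 0, 6, 13, 12, 2, 9]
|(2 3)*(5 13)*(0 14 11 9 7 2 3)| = |(0 14 11 9 7 2)(5 13)| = 6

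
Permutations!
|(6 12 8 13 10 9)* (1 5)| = |(1 5)(6 12 8 13 10 9)| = 6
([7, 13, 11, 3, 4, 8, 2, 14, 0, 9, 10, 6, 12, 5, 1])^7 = (14)(2 11 6)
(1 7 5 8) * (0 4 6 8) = (0 4 6 8 1 7 5) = [4, 7, 2, 3, 6, 0, 8, 5, 1]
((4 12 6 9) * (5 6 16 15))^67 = (4 5 12 6 16 9 15)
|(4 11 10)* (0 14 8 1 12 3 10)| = 9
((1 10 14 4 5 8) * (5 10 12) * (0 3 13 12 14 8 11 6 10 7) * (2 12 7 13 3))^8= (0 1 5 13 10 2 14 11 7 8 12 4 6)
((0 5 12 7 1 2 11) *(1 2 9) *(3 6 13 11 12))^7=((0 5 3 6 13 11)(1 9)(2 12 7))^7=(0 5 3 6 13 11)(1 9)(2 12 7)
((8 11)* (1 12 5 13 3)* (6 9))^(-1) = ((1 12 5 13 3)(6 9)(8 11))^(-1) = (1 3 13 5 12)(6 9)(8 11)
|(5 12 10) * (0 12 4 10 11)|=3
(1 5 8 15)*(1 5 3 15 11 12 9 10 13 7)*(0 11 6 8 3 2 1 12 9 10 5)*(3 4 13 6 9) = [11, 2, 1, 15, 13, 4, 8, 12, 9, 5, 6, 3, 10, 7, 14, 0] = (0 11 3 15)(1 2)(4 13 7 12 10 6 8 9 5)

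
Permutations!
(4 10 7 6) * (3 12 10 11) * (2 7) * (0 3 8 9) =(0 3 12 10 2 7 6 4 11 8 9) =[3, 1, 7, 12, 11, 5, 4, 6, 9, 0, 2, 8, 10]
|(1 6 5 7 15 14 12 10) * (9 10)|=|(1 6 5 7 15 14 12 9 10)|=9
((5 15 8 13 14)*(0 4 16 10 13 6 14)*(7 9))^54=(0 13 10 16 4)(5 14 6 8 15)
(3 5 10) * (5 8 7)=[0, 1, 2, 8, 4, 10, 6, 5, 7, 9, 3]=(3 8 7 5 10)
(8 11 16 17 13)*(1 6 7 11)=[0, 6, 2, 3, 4, 5, 7, 11, 1, 9, 10, 16, 12, 8, 14, 15, 17, 13]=(1 6 7 11 16 17 13 8)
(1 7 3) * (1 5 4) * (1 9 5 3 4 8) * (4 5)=(1 7 5 8)(4 9)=[0, 7, 2, 3, 9, 8, 6, 5, 1, 4]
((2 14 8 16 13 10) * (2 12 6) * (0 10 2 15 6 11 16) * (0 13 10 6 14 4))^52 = ((0 6 15 14 8 13 2 4)(10 12 11 16))^52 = (16)(0 8)(2 15)(4 14)(6 13)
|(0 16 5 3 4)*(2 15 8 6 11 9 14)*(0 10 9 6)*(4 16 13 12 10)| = 18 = |(0 13 12 10 9 14 2 15 8)(3 16 5)(6 11)|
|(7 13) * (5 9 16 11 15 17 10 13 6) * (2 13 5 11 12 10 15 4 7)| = 20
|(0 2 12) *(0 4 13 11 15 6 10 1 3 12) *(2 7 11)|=12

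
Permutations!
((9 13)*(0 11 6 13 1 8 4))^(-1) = (0 4 8 1 9 13 6 11)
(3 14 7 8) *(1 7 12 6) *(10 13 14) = [0, 7, 2, 10, 4, 5, 1, 8, 3, 9, 13, 11, 6, 14, 12] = (1 7 8 3 10 13 14 12 6)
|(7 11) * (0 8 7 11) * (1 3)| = |(11)(0 8 7)(1 3)| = 6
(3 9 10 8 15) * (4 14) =(3 9 10 8 15)(4 14) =[0, 1, 2, 9, 14, 5, 6, 7, 15, 10, 8, 11, 12, 13, 4, 3]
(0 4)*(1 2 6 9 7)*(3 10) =(0 4)(1 2 6 9 7)(3 10) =[4, 2, 6, 10, 0, 5, 9, 1, 8, 7, 3]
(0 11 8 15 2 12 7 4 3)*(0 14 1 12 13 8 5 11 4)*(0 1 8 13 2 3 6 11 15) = (0 4 6 11 5 15 3 14 8)(1 12 7) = [4, 12, 2, 14, 6, 15, 11, 1, 0, 9, 10, 5, 7, 13, 8, 3]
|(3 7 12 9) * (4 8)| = |(3 7 12 9)(4 8)| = 4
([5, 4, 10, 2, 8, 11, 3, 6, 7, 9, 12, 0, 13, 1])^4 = [5, 6, 1, 13, 3, 11, 12, 10, 2, 9, 4, 0, 8, 7]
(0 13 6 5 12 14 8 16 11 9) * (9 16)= [13, 1, 2, 3, 4, 12, 5, 7, 9, 0, 10, 16, 14, 6, 8, 15, 11]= (0 13 6 5 12 14 8 9)(11 16)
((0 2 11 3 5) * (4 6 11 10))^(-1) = (0 5 3 11 6 4 10 2) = ((0 2 10 4 6 11 3 5))^(-1)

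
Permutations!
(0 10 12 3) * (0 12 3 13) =(0 10 3 12 13) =[10, 1, 2, 12, 4, 5, 6, 7, 8, 9, 3, 11, 13, 0]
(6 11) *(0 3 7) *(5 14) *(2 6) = (0 3 7)(2 6 11)(5 14) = [3, 1, 6, 7, 4, 14, 11, 0, 8, 9, 10, 2, 12, 13, 5]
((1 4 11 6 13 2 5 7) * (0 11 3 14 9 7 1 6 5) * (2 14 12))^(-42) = (0 12 4 5)(1 11 2 3)(6 9 13 7 14)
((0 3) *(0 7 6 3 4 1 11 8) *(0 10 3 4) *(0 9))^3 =((0 9)(1 11 8 10 3 7 6 4))^3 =(0 9)(1 10 6 11 3 4 8 7)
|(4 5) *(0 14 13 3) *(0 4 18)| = 7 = |(0 14 13 3 4 5 18)|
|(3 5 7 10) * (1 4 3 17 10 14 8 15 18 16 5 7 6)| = 22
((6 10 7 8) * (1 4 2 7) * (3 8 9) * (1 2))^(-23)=((1 4)(2 7 9 3 8 6 10))^(-23)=(1 4)(2 6 3 7 10 8 9)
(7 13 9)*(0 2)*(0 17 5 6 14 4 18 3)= (0 2 17 5 6 14 4 18 3)(7 13 9)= [2, 1, 17, 0, 18, 6, 14, 13, 8, 7, 10, 11, 12, 9, 4, 15, 16, 5, 3]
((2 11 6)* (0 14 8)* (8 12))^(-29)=((0 14 12 8)(2 11 6))^(-29)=(0 8 12 14)(2 11 6)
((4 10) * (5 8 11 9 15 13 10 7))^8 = (4 10 13 15 9 11 8 5 7)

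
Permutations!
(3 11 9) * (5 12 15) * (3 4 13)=(3 11 9 4 13)(5 12 15)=[0, 1, 2, 11, 13, 12, 6, 7, 8, 4, 10, 9, 15, 3, 14, 5]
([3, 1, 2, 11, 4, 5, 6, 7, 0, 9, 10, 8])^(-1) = [8, 1, 2, 0, 4, 5, 6, 7, 11, 9, 10, 3]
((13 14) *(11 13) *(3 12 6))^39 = ((3 12 6)(11 13 14))^39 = (14)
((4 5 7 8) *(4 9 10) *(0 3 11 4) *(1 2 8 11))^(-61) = (0 1 8 10 3 2 9)(4 11 7 5)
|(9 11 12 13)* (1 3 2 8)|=4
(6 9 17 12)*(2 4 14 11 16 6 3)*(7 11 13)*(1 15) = (1 15)(2 4 14 13 7 11 16 6 9 17 12 3) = [0, 15, 4, 2, 14, 5, 9, 11, 8, 17, 10, 16, 3, 7, 13, 1, 6, 12]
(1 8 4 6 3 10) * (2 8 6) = (1 6 3 10)(2 8 4) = [0, 6, 8, 10, 2, 5, 3, 7, 4, 9, 1]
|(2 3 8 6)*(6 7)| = |(2 3 8 7 6)| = 5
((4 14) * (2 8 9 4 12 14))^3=((2 8 9 4)(12 14))^3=(2 4 9 8)(12 14)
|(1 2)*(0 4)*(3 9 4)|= 4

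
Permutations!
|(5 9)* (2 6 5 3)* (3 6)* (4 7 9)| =10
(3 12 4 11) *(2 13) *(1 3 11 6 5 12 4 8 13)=[0, 3, 1, 4, 6, 12, 5, 7, 13, 9, 10, 11, 8, 2]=(1 3 4 6 5 12 8 13 2)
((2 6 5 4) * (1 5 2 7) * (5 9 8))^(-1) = (1 7 4 5 8 9)(2 6)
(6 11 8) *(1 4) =(1 4)(6 11 8) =[0, 4, 2, 3, 1, 5, 11, 7, 6, 9, 10, 8]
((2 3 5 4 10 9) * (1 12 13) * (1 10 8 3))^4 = (1 9 13)(2 10 12)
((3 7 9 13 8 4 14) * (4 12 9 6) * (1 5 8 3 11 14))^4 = (14)(1 9 6 8 3)(4 12 7 5 13)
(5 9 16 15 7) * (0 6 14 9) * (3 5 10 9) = [6, 1, 2, 5, 4, 0, 14, 10, 8, 16, 9, 11, 12, 13, 3, 7, 15] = (0 6 14 3 5)(7 10 9 16 15)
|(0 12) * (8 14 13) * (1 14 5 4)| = |(0 12)(1 14 13 8 5 4)| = 6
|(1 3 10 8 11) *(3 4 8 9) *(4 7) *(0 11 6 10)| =|(0 11 1 7 4 8 6 10 9 3)| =10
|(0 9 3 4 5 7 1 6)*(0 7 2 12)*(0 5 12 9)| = |(1 6 7)(2 9 3 4 12 5)| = 6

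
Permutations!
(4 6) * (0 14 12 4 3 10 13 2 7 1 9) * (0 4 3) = (0 14 12 3 10 13 2 7 1 9 4 6) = [14, 9, 7, 10, 6, 5, 0, 1, 8, 4, 13, 11, 3, 2, 12]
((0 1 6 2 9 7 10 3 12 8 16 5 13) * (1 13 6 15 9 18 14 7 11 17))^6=(1 15 9 11 17)(2 12 18 8 14 16 7 5 10 6 3)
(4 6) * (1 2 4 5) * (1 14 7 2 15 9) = (1 15 9)(2 4 6 5 14 7) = [0, 15, 4, 3, 6, 14, 5, 2, 8, 1, 10, 11, 12, 13, 7, 9]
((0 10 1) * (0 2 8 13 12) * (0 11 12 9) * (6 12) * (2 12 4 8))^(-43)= ((0 10 1 12 11 6 4 8 13 9))^(-43)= (0 8 11 10 13 6 1 9 4 12)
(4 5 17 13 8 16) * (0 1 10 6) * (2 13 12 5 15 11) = [1, 10, 13, 3, 15, 17, 0, 7, 16, 9, 6, 2, 5, 8, 14, 11, 4, 12] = (0 1 10 6)(2 13 8 16 4 15 11)(5 17 12)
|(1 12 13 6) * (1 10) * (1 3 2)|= |(1 12 13 6 10 3 2)|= 7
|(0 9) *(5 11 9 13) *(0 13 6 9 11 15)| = 6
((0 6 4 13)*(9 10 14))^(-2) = (0 4)(6 13)(9 10 14)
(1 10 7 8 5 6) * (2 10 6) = [0, 6, 10, 3, 4, 2, 1, 8, 5, 9, 7] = (1 6)(2 10 7 8 5)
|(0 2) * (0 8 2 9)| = |(0 9)(2 8)| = 2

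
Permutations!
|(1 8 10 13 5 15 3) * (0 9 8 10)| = 6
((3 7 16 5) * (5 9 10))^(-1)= ((3 7 16 9 10 5))^(-1)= (3 5 10 9 16 7)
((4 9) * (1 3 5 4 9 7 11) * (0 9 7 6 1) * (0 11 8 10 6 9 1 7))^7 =(11)(0 1 3 5 4 9)(6 10 8 7)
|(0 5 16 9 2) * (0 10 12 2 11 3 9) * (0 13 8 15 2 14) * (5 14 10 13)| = 12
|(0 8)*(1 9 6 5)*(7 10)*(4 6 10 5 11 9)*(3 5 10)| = |(0 8)(1 4 6 11 9 3 5)(7 10)| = 14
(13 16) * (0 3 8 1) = (0 3 8 1)(13 16) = [3, 0, 2, 8, 4, 5, 6, 7, 1, 9, 10, 11, 12, 16, 14, 15, 13]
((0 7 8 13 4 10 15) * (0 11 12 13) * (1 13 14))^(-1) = (0 8 7)(1 14 12 11 15 10 4 13)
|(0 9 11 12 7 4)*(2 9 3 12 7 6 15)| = 10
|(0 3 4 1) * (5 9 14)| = 12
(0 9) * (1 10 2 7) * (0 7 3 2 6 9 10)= [10, 0, 3, 2, 4, 5, 9, 1, 8, 7, 6]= (0 10 6 9 7 1)(2 3)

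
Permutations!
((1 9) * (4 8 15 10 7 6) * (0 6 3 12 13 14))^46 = (0 4 15 7 12 14 6 8 10 3 13)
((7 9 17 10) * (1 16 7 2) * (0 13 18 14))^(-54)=((0 13 18 14)(1 16 7 9 17 10 2))^(-54)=(0 18)(1 7 17 2 16 9 10)(13 14)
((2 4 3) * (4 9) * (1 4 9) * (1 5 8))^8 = ((9)(1 4 3 2 5 8))^8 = (9)(1 3 5)(2 8 4)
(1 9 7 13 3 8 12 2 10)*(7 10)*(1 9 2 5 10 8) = [0, 2, 7, 1, 4, 10, 6, 13, 12, 8, 9, 11, 5, 3] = (1 2 7 13 3)(5 10 9 8 12)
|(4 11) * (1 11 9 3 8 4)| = 4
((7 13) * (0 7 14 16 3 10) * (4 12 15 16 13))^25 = ((0 7 4 12 15 16 3 10)(13 14))^25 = (0 7 4 12 15 16 3 10)(13 14)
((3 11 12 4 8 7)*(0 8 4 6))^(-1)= ((0 8 7 3 11 12 6))^(-1)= (0 6 12 11 3 7 8)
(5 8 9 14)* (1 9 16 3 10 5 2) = (1 9 14 2)(3 10 5 8 16) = [0, 9, 1, 10, 4, 8, 6, 7, 16, 14, 5, 11, 12, 13, 2, 15, 3]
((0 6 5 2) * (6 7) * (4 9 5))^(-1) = (0 2 5 9 4 6 7) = ((0 7 6 4 9 5 2))^(-1)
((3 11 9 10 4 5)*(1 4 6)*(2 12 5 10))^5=(1 4 10 6)(2 9 11 3 5 12)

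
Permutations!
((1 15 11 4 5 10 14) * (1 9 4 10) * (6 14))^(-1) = (1 5 4 9 14 6 10 11 15)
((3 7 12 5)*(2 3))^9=((2 3 7 12 5))^9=(2 5 12 7 3)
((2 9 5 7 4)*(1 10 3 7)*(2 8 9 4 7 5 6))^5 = (1 10 3 5) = ((1 10 3 5)(2 4 8 9 6))^5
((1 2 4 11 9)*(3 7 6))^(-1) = ((1 2 4 11 9)(3 7 6))^(-1) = (1 9 11 4 2)(3 6 7)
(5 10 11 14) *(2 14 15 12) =(2 14 5 10 11 15 12) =[0, 1, 14, 3, 4, 10, 6, 7, 8, 9, 11, 15, 2, 13, 5, 12]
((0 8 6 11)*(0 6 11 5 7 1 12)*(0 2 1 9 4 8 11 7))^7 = (0 5 6 11)(1 12 2)(4 9 7 8)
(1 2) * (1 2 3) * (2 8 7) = (1 3)(2 8 7) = [0, 3, 8, 1, 4, 5, 6, 2, 7]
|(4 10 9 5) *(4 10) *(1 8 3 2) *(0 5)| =|(0 5 10 9)(1 8 3 2)| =4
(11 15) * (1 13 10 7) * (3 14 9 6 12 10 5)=(1 13 5 3 14 9 6 12 10 7)(11 15)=[0, 13, 2, 14, 4, 3, 12, 1, 8, 6, 7, 15, 10, 5, 9, 11]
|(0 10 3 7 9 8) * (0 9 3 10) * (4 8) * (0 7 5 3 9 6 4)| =6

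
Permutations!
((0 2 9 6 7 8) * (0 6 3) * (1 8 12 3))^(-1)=(0 3 12 7 6 8 1 9 2)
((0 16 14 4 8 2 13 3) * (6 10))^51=(0 4 13 16 8 3 14 2)(6 10)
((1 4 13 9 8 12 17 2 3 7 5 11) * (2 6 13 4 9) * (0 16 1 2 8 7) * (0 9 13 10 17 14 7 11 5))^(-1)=(0 7 14 12 8 13 1 16)(2 11 9 3)(6 17 10)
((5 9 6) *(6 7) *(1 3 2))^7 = (1 3 2)(5 6 7 9)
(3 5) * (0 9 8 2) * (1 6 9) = (0 1 6 9 8 2)(3 5) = [1, 6, 0, 5, 4, 3, 9, 7, 2, 8]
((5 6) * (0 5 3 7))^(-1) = ((0 5 6 3 7))^(-1) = (0 7 3 6 5)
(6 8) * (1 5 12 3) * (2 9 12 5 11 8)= (1 11 8 6 2 9 12 3)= [0, 11, 9, 1, 4, 5, 2, 7, 6, 12, 10, 8, 3]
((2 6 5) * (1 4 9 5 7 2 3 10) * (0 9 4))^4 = (0 10 5)(1 3 9)(2 6 7)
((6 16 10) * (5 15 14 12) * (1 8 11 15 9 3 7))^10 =(6 16 10)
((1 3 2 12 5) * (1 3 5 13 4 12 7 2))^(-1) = (1 3 5)(2 7)(4 13 12) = ((1 5 3)(2 7)(4 12 13))^(-1)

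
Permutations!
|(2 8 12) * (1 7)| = 6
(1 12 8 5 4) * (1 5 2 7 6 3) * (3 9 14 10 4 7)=[0, 12, 3, 1, 5, 7, 9, 6, 2, 14, 4, 11, 8, 13, 10]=(1 12 8 2 3)(4 5 7 6 9 14 10)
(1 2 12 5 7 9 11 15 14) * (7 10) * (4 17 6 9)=(1 2 12 5 10 7 4 17 6 9 11 15 14)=[0, 2, 12, 3, 17, 10, 9, 4, 8, 11, 7, 15, 5, 13, 1, 14, 16, 6]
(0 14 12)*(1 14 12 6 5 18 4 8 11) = (0 12)(1 14 6 5 18 4 8 11) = [12, 14, 2, 3, 8, 18, 5, 7, 11, 9, 10, 1, 0, 13, 6, 15, 16, 17, 4]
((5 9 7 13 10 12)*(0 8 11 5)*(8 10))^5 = (0 12 10)(5 11 8 13 7 9)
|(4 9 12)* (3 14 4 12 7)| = |(3 14 4 9 7)| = 5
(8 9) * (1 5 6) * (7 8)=[0, 5, 2, 3, 4, 6, 1, 8, 9, 7]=(1 5 6)(7 8 9)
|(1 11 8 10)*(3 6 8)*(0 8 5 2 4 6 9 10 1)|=|(0 8 1 11 3 9 10)(2 4 6 5)|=28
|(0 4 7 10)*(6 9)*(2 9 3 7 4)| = |(0 2 9 6 3 7 10)| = 7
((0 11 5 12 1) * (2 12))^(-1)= (0 1 12 2 5 11)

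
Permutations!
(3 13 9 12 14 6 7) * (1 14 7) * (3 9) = (1 14 6)(3 13)(7 9 12) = [0, 14, 2, 13, 4, 5, 1, 9, 8, 12, 10, 11, 7, 3, 6]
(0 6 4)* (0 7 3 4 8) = (0 6 8)(3 4 7) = [6, 1, 2, 4, 7, 5, 8, 3, 0]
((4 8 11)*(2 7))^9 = ((2 7)(4 8 11))^9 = (11)(2 7)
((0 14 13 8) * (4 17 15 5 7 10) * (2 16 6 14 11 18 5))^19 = (0 7 15 14 11 10 2 13 18 4 16 8 5 17 6)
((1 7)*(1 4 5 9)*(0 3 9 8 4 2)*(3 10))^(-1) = (0 2 7 1 9 3 10)(4 8 5)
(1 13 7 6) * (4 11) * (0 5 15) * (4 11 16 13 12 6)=[5, 12, 2, 3, 16, 15, 1, 4, 8, 9, 10, 11, 6, 7, 14, 0, 13]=(0 5 15)(1 12 6)(4 16 13 7)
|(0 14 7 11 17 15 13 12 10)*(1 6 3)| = 9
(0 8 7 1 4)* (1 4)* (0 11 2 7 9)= (0 8 9)(2 7 4 11)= [8, 1, 7, 3, 11, 5, 6, 4, 9, 0, 10, 2]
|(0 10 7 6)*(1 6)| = |(0 10 7 1 6)| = 5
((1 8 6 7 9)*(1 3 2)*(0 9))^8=((0 9 3 2 1 8 6 7))^8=(9)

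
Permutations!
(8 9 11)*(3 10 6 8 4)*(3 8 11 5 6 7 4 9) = (3 10 7 4 8)(5 6 11 9) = [0, 1, 2, 10, 8, 6, 11, 4, 3, 5, 7, 9]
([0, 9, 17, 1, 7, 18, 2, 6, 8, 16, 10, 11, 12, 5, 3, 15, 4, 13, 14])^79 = [0, 9, 17, 1, 7, 18, 2, 6, 8, 16, 10, 11, 12, 5, 3, 15, 4, 13, 14]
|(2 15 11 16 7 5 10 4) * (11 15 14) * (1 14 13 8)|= |(1 14 11 16 7 5 10 4 2 13 8)|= 11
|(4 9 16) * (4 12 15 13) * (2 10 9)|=|(2 10 9 16 12 15 13 4)|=8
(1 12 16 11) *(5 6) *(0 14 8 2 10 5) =(0 14 8 2 10 5 6)(1 12 16 11) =[14, 12, 10, 3, 4, 6, 0, 7, 2, 9, 5, 1, 16, 13, 8, 15, 11]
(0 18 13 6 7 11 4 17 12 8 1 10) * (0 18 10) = [10, 0, 2, 3, 17, 5, 7, 11, 1, 9, 18, 4, 8, 6, 14, 15, 16, 12, 13] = (0 10 18 13 6 7 11 4 17 12 8 1)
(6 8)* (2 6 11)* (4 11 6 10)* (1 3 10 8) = (1 3 10 4 11 2 8 6) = [0, 3, 8, 10, 11, 5, 1, 7, 6, 9, 4, 2]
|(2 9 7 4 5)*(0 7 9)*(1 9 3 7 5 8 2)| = |(0 5 1 9 3 7 4 8 2)| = 9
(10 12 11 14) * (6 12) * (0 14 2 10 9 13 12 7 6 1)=[14, 0, 10, 3, 4, 5, 7, 6, 8, 13, 1, 2, 11, 12, 9]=(0 14 9 13 12 11 2 10 1)(6 7)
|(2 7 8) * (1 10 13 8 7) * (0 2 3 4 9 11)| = 10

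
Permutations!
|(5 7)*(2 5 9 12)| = 5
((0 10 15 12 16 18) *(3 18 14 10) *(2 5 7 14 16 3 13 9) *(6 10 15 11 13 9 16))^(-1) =(0 18 3 12 15 14 7 5 2 9)(6 16 13 11 10)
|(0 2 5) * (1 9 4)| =3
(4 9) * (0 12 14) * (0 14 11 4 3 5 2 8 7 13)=[12, 1, 8, 5, 9, 2, 6, 13, 7, 3, 10, 4, 11, 0, 14]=(14)(0 12 11 4 9 3 5 2 8 7 13)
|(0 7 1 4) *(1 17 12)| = 6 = |(0 7 17 12 1 4)|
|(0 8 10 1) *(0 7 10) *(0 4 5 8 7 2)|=|(0 7 10 1 2)(4 5 8)|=15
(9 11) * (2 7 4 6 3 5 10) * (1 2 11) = (1 2 7 4 6 3 5 10 11 9) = [0, 2, 7, 5, 6, 10, 3, 4, 8, 1, 11, 9]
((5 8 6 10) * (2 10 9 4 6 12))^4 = ((2 10 5 8 12)(4 6 9))^4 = (2 12 8 5 10)(4 6 9)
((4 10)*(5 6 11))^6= (11)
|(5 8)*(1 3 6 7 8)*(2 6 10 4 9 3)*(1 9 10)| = 8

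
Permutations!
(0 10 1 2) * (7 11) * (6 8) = (0 10 1 2)(6 8)(7 11) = [10, 2, 0, 3, 4, 5, 8, 11, 6, 9, 1, 7]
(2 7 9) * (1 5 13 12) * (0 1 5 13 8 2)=(0 1 13 12 5 8 2 7 9)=[1, 13, 7, 3, 4, 8, 6, 9, 2, 0, 10, 11, 5, 12]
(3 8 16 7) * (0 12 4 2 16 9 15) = (0 12 4 2 16 7 3 8 9 15) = [12, 1, 16, 8, 2, 5, 6, 3, 9, 15, 10, 11, 4, 13, 14, 0, 7]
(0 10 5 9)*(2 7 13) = (0 10 5 9)(2 7 13) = [10, 1, 7, 3, 4, 9, 6, 13, 8, 0, 5, 11, 12, 2]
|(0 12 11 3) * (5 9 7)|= 12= |(0 12 11 3)(5 9 7)|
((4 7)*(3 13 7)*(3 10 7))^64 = ((3 13)(4 10 7))^64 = (13)(4 10 7)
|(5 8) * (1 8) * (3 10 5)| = |(1 8 3 10 5)| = 5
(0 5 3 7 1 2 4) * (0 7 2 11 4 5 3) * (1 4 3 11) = [11, 1, 5, 2, 7, 0, 6, 4, 8, 9, 10, 3] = (0 11 3 2 5)(4 7)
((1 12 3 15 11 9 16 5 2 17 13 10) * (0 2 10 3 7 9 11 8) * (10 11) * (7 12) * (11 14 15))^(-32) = ((0 2 17 13 3 11 10 1 7 9 16 5 14 15 8))^(-32) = (0 15 5 9 1 11 13 2 8 14 16 7 10 3 17)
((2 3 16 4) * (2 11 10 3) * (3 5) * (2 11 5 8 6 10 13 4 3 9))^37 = (2 11 13 4 5 9)(3 16)(6 10 8)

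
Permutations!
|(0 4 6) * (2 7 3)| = |(0 4 6)(2 7 3)| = 3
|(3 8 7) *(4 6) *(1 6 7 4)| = |(1 6)(3 8 4 7)| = 4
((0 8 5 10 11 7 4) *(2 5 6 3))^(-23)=(0 11 2 8 7 5 6 4 10 3)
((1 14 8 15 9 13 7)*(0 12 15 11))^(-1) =(0 11 8 14 1 7 13 9 15 12)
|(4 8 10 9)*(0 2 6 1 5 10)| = |(0 2 6 1 5 10 9 4 8)| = 9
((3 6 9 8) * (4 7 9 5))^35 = (9)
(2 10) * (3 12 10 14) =(2 14 3 12 10) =[0, 1, 14, 12, 4, 5, 6, 7, 8, 9, 2, 11, 10, 13, 3]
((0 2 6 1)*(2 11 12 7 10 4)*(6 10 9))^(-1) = ((0 11 12 7 9 6 1)(2 10 4))^(-1) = (0 1 6 9 7 12 11)(2 4 10)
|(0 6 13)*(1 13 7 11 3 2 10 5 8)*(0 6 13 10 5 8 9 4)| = |(0 13 6 7 11 3 2 5 9 4)(1 10 8)| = 30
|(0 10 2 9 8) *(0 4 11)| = 7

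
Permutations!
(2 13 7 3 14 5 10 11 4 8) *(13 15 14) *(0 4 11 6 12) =(0 4 8 2 15 14 5 10 6 12)(3 13 7) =[4, 1, 15, 13, 8, 10, 12, 3, 2, 9, 6, 11, 0, 7, 5, 14]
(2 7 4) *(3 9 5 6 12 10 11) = [0, 1, 7, 9, 2, 6, 12, 4, 8, 5, 11, 3, 10] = (2 7 4)(3 9 5 6 12 10 11)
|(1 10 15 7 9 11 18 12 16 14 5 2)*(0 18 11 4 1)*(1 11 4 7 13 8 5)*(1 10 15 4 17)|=30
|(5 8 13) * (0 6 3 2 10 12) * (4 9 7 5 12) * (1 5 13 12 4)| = 36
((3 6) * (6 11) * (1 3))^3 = (1 6 11 3)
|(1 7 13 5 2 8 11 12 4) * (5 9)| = 10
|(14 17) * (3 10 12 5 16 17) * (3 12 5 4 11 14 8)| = 12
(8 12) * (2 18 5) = [0, 1, 18, 3, 4, 2, 6, 7, 12, 9, 10, 11, 8, 13, 14, 15, 16, 17, 5] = (2 18 5)(8 12)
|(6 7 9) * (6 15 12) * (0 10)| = 10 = |(0 10)(6 7 9 15 12)|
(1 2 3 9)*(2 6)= (1 6 2 3 9)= [0, 6, 3, 9, 4, 5, 2, 7, 8, 1]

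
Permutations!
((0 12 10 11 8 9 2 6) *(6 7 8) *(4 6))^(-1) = (0 6 4 11 10 12)(2 9 8 7)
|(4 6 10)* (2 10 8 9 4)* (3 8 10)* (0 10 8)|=4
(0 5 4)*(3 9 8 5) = (0 3 9 8 5 4) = [3, 1, 2, 9, 0, 4, 6, 7, 5, 8]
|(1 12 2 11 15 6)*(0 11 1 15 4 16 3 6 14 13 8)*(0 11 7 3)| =33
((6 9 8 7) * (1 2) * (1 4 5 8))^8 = (9)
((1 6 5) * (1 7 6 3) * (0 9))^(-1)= ((0 9)(1 3)(5 7 6))^(-1)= (0 9)(1 3)(5 6 7)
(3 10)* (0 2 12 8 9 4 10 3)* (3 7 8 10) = (0 2 12 10)(3 7 8 9 4) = [2, 1, 12, 7, 3, 5, 6, 8, 9, 4, 0, 11, 10]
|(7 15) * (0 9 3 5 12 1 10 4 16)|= |(0 9 3 5 12 1 10 4 16)(7 15)|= 18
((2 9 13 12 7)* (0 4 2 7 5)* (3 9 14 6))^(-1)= (0 5 12 13 9 3 6 14 2 4)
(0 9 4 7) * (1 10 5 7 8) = (0 9 4 8 1 10 5 7) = [9, 10, 2, 3, 8, 7, 6, 0, 1, 4, 5]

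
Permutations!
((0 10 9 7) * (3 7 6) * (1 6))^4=(0 6 10 3 9 7 1)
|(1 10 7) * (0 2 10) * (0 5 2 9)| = |(0 9)(1 5 2 10 7)| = 10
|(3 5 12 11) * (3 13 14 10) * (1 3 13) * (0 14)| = 20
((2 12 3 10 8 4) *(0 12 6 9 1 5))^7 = (0 6 10 5 2 3 1 4 12 9 8)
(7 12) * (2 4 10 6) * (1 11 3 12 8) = (1 11 3 12 7 8)(2 4 10 6) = [0, 11, 4, 12, 10, 5, 2, 8, 1, 9, 6, 3, 7]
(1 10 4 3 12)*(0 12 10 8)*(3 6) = (0 12 1 8)(3 10 4 6) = [12, 8, 2, 10, 6, 5, 3, 7, 0, 9, 4, 11, 1]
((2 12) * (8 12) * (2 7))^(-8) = ((2 8 12 7))^(-8) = (12)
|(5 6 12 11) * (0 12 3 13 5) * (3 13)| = 3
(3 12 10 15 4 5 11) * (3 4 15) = (15)(3 12 10)(4 5 11) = [0, 1, 2, 12, 5, 11, 6, 7, 8, 9, 3, 4, 10, 13, 14, 15]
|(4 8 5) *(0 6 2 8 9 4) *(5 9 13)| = 8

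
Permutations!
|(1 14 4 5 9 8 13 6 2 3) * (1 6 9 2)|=|(1 14 4 5 2 3 6)(8 13 9)|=21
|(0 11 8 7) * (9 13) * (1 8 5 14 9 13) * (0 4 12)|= |(0 11 5 14 9 1 8 7 4 12)|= 10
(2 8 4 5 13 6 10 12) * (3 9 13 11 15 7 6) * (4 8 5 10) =(2 5 11 15 7 6 4 10 12)(3 9 13) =[0, 1, 5, 9, 10, 11, 4, 6, 8, 13, 12, 15, 2, 3, 14, 7]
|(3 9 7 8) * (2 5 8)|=6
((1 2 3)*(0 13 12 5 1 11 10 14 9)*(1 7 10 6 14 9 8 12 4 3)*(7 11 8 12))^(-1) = (0 9 10 7 8 3 4 13)(1 2)(5 12 14 6 11)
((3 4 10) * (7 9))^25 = (3 4 10)(7 9)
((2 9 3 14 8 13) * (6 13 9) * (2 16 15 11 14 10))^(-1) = (2 10 3 9 8 14 11 15 16 13 6)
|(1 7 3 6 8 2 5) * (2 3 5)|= 3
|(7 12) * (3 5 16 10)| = |(3 5 16 10)(7 12)| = 4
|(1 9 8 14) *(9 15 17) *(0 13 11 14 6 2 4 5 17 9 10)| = 14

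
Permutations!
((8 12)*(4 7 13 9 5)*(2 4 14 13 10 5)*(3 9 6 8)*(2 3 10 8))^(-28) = ((2 4 7 8 12 10 5 14 13 6)(3 9))^(-28) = (2 7 12 5 13)(4 8 10 14 6)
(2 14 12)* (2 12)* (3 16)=[0, 1, 14, 16, 4, 5, 6, 7, 8, 9, 10, 11, 12, 13, 2, 15, 3]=(2 14)(3 16)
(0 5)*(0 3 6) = [5, 1, 2, 6, 4, 3, 0] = (0 5 3 6)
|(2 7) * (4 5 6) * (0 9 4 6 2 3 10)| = |(0 9 4 5 2 7 3 10)| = 8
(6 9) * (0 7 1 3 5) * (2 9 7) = (0 2 9 6 7 1 3 5) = [2, 3, 9, 5, 4, 0, 7, 1, 8, 6]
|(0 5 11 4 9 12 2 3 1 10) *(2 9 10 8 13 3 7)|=|(0 5 11 4 10)(1 8 13 3)(2 7)(9 12)|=20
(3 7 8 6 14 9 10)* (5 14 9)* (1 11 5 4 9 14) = [0, 11, 2, 7, 9, 1, 14, 8, 6, 10, 3, 5, 12, 13, 4] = (1 11 5)(3 7 8 6 14 4 9 10)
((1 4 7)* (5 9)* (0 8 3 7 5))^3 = (0 7 5 8 1 9 3 4)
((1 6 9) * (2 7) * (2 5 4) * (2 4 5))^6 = ((1 6 9)(2 7))^6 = (9)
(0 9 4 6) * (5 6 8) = (0 9 4 8 5 6) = [9, 1, 2, 3, 8, 6, 0, 7, 5, 4]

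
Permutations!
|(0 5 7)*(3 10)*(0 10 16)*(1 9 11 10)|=|(0 5 7 1 9 11 10 3 16)|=9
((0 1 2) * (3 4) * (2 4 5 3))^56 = (5)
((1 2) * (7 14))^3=((1 2)(7 14))^3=(1 2)(7 14)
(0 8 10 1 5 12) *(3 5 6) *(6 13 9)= (0 8 10 1 13 9 6 3 5 12)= [8, 13, 2, 5, 4, 12, 3, 7, 10, 6, 1, 11, 0, 9]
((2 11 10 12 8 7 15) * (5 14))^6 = (2 15 7 8 12 10 11)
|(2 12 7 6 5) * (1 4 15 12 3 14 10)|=11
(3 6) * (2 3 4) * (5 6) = (2 3 5 6 4) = [0, 1, 3, 5, 2, 6, 4]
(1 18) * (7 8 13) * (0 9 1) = (0 9 1 18)(7 8 13) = [9, 18, 2, 3, 4, 5, 6, 8, 13, 1, 10, 11, 12, 7, 14, 15, 16, 17, 0]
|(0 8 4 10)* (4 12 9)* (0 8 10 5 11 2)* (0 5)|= 6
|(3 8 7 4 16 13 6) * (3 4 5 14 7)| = 12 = |(3 8)(4 16 13 6)(5 14 7)|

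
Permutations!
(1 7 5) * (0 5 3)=(0 5 1 7 3)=[5, 7, 2, 0, 4, 1, 6, 3]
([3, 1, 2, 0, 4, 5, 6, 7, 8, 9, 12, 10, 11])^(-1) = (0 3)(10 11 12)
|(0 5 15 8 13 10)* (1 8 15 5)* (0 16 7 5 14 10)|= 20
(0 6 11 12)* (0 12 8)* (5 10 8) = (12)(0 6 11 5 10 8) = [6, 1, 2, 3, 4, 10, 11, 7, 0, 9, 8, 5, 12]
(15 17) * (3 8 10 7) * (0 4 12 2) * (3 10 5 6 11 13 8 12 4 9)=(0 9 3 12 2)(5 6 11 13 8)(7 10)(15 17)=[9, 1, 0, 12, 4, 6, 11, 10, 5, 3, 7, 13, 2, 8, 14, 17, 16, 15]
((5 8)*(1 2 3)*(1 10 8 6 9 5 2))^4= (10)(5 6 9)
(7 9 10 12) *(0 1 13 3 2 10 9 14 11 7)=[1, 13, 10, 2, 4, 5, 6, 14, 8, 9, 12, 7, 0, 3, 11]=(0 1 13 3 2 10 12)(7 14 11)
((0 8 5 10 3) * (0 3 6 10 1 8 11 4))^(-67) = (0 4 11)(1 5 8)(6 10)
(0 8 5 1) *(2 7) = (0 8 5 1)(2 7) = [8, 0, 7, 3, 4, 1, 6, 2, 5]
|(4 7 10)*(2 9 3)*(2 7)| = 6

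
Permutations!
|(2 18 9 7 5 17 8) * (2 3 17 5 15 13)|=6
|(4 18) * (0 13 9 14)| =4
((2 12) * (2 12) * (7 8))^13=((12)(7 8))^13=(12)(7 8)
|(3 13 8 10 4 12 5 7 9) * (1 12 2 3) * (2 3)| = 5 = |(1 12 5 7 9)(3 13 8 10 4)|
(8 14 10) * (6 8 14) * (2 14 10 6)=[0, 1, 14, 3, 4, 5, 8, 7, 2, 9, 10, 11, 12, 13, 6]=(2 14 6 8)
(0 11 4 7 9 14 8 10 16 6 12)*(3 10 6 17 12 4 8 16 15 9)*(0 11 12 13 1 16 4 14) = (0 12 11 8 6 14 4 7 3 10 15 9)(1 16 17 13) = [12, 16, 2, 10, 7, 5, 14, 3, 6, 0, 15, 8, 11, 1, 4, 9, 17, 13]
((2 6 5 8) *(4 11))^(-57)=((2 6 5 8)(4 11))^(-57)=(2 8 5 6)(4 11)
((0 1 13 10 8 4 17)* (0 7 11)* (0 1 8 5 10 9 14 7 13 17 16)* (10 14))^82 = (0 4)(1 17 13 9 10 5 14 7 11)(8 16)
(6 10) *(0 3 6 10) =(10)(0 3 6) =[3, 1, 2, 6, 4, 5, 0, 7, 8, 9, 10]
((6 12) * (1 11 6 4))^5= ((1 11 6 12 4))^5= (12)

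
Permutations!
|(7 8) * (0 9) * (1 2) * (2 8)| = 4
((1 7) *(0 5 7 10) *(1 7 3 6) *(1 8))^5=((0 5 3 6 8 1 10))^5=(0 1 6 5 10 8 3)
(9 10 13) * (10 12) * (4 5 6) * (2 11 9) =(2 11 9 12 10 13)(4 5 6) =[0, 1, 11, 3, 5, 6, 4, 7, 8, 12, 13, 9, 10, 2]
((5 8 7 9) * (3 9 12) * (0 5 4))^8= ((0 5 8 7 12 3 9 4))^8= (12)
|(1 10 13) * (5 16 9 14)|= |(1 10 13)(5 16 9 14)|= 12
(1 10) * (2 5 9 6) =(1 10)(2 5 9 6) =[0, 10, 5, 3, 4, 9, 2, 7, 8, 6, 1]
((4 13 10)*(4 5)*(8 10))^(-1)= (4 5 10 8 13)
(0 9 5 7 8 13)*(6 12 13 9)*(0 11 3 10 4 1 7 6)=(1 7 8 9 5 6 12 13 11 3 10 4)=[0, 7, 2, 10, 1, 6, 12, 8, 9, 5, 4, 3, 13, 11]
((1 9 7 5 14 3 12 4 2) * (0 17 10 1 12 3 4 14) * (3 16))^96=(0 7 1 17 5 9 10)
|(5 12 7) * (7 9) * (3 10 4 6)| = |(3 10 4 6)(5 12 9 7)| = 4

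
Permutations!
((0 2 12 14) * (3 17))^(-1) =(0 14 12 2)(3 17)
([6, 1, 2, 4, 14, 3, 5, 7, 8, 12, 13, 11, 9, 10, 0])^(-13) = [14, 1, 2, 5, 3, 6, 0, 7, 8, 12, 13, 11, 9, 10, 4]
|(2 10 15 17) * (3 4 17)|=|(2 10 15 3 4 17)|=6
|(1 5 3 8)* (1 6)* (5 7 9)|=7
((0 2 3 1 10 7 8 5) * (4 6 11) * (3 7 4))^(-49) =((0 2 7 8 5)(1 10 4 6 11 3))^(-49) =(0 2 7 8 5)(1 3 11 6 4 10)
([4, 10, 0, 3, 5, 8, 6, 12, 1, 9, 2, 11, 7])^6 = [2, 8, 10, 3, 0, 4, 6, 7, 5, 9, 1, 11, 12]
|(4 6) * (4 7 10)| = |(4 6 7 10)| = 4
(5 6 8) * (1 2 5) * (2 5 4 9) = [0, 5, 4, 3, 9, 6, 8, 7, 1, 2] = (1 5 6 8)(2 4 9)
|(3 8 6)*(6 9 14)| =5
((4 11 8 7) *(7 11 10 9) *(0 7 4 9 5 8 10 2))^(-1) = ((0 7 9 4 2)(5 8 11 10))^(-1) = (0 2 4 9 7)(5 10 11 8)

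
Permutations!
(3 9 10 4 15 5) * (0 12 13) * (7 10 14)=(0 12 13)(3 9 14 7 10 4 15 5)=[12, 1, 2, 9, 15, 3, 6, 10, 8, 14, 4, 11, 13, 0, 7, 5]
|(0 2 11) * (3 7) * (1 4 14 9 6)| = 30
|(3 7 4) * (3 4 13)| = 3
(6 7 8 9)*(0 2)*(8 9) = (0 2)(6 7 9) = [2, 1, 0, 3, 4, 5, 7, 9, 8, 6]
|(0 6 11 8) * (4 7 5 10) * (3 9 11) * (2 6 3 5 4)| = |(0 3 9 11 8)(2 6 5 10)(4 7)| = 20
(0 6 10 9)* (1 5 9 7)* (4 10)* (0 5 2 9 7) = [6, 2, 9, 3, 10, 7, 4, 1, 8, 5, 0] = (0 6 4 10)(1 2 9 5 7)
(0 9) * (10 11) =[9, 1, 2, 3, 4, 5, 6, 7, 8, 0, 11, 10] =(0 9)(10 11)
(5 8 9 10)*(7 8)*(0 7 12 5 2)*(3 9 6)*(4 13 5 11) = (0 7 8 6 3 9 10 2)(4 13 5 12 11) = [7, 1, 0, 9, 13, 12, 3, 8, 6, 10, 2, 4, 11, 5]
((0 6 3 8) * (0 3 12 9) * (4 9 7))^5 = ((0 6 12 7 4 9)(3 8))^5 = (0 9 4 7 12 6)(3 8)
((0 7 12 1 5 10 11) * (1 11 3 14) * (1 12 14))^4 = ((0 7 14 12 11)(1 5 10 3))^4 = (0 11 12 14 7)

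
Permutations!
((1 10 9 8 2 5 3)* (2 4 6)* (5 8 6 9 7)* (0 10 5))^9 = (10)(2 6 9 4 8)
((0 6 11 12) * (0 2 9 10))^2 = ((0 6 11 12 2 9 10))^2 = (0 11 2 10 6 12 9)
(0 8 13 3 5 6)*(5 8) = (0 5 6)(3 8 13) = [5, 1, 2, 8, 4, 6, 0, 7, 13, 9, 10, 11, 12, 3]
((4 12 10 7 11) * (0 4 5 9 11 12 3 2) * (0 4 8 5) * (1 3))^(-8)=(0 5 11 8 9)(7 12 10)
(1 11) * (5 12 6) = [0, 11, 2, 3, 4, 12, 5, 7, 8, 9, 10, 1, 6] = (1 11)(5 12 6)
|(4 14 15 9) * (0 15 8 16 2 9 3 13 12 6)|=6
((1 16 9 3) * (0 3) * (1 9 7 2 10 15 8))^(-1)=((0 3 9)(1 16 7 2 10 15 8))^(-1)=(0 9 3)(1 8 15 10 2 7 16)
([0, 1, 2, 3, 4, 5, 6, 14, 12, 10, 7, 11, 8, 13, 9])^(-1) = (7 10 9 14)(8 12)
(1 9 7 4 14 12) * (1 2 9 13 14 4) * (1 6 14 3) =[0, 13, 9, 1, 4, 5, 14, 6, 8, 7, 10, 11, 2, 3, 12] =(1 13 3)(2 9 7 6 14 12)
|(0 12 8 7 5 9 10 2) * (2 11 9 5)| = |(0 12 8 7 2)(9 10 11)| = 15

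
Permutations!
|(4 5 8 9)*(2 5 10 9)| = 3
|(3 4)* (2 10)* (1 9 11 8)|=4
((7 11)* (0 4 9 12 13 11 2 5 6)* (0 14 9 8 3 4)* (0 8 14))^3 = ((0 8 3 4 14 9 12 13 11 7 2 5 6))^3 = (0 4 12 7 6 3 9 11 5 8 14 13 2)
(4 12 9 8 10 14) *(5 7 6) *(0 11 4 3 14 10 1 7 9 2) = (0 11 4 12 2)(1 7 6 5 9 8)(3 14) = [11, 7, 0, 14, 12, 9, 5, 6, 1, 8, 10, 4, 2, 13, 3]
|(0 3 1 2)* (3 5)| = 5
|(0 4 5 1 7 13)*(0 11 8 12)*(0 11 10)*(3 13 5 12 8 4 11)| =21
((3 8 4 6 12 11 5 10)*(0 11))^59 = (0 8 11 4 5 6 10 12 3)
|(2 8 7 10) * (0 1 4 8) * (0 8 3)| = |(0 1 4 3)(2 8 7 10)| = 4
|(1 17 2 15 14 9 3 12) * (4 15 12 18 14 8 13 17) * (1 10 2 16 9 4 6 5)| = |(1 6 5)(2 12 10)(3 18 14 4 15 8 13 17 16 9)| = 30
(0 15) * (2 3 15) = [2, 1, 3, 15, 4, 5, 6, 7, 8, 9, 10, 11, 12, 13, 14, 0] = (0 2 3 15)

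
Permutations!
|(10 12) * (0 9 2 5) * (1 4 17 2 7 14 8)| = |(0 9 7 14 8 1 4 17 2 5)(10 12)| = 10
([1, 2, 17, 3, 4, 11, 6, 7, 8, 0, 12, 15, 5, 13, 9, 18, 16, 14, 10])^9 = [17, 14, 9, 3, 4, 18, 6, 7, 8, 2, 11, 10, 15, 13, 1, 12, 16, 0, 5]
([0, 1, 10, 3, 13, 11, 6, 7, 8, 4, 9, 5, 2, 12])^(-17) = [0, 1, 10, 3, 13, 11, 6, 7, 8, 4, 9, 5, 2, 12]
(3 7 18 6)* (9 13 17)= [0, 1, 2, 7, 4, 5, 3, 18, 8, 13, 10, 11, 12, 17, 14, 15, 16, 9, 6]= (3 7 18 6)(9 13 17)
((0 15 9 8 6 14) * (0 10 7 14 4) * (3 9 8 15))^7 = (15)(7 14 10)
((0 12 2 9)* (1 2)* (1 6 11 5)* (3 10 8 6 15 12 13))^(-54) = (15)(0 13 3 10 8 6 11 5 1 2 9)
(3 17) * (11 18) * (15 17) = [0, 1, 2, 15, 4, 5, 6, 7, 8, 9, 10, 18, 12, 13, 14, 17, 16, 3, 11] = (3 15 17)(11 18)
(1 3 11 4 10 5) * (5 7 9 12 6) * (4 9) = (1 3 11 9 12 6 5)(4 10 7) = [0, 3, 2, 11, 10, 1, 5, 4, 8, 12, 7, 9, 6]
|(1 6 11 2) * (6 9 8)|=6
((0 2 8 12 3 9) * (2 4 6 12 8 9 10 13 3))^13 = ((0 4 6 12 2 9)(3 10 13))^13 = (0 4 6 12 2 9)(3 10 13)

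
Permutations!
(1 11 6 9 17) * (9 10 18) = [0, 11, 2, 3, 4, 5, 10, 7, 8, 17, 18, 6, 12, 13, 14, 15, 16, 1, 9] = (1 11 6 10 18 9 17)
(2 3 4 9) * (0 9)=[9, 1, 3, 4, 0, 5, 6, 7, 8, 2]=(0 9 2 3 4)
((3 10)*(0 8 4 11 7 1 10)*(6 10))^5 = ((0 8 4 11 7 1 6 10 3))^5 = (0 1 8 6 4 10 11 3 7)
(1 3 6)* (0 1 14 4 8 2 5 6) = (0 1 3)(2 5 6 14 4 8) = [1, 3, 5, 0, 8, 6, 14, 7, 2, 9, 10, 11, 12, 13, 4]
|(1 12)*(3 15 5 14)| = 4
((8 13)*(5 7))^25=((5 7)(8 13))^25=(5 7)(8 13)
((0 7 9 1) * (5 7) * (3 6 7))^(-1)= ((0 5 3 6 7 9 1))^(-1)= (0 1 9 7 6 3 5)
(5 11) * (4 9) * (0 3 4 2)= (0 3 4 9 2)(5 11)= [3, 1, 0, 4, 9, 11, 6, 7, 8, 2, 10, 5]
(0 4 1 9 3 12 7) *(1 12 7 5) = (0 4 12 5 1 9 3 7) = [4, 9, 2, 7, 12, 1, 6, 0, 8, 3, 10, 11, 5]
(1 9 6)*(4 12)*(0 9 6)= (0 9)(1 6)(4 12)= [9, 6, 2, 3, 12, 5, 1, 7, 8, 0, 10, 11, 4]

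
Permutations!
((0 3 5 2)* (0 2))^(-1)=((0 3 5))^(-1)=(0 5 3)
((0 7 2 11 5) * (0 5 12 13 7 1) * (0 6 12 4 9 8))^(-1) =(0 8 9 4 11 2 7 13 12 6 1)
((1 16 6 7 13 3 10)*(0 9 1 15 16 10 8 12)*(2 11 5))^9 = (0 3 6 10)(1 12 13 16)(7 15 9 8)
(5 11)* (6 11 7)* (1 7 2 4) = [0, 7, 4, 3, 1, 2, 11, 6, 8, 9, 10, 5] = (1 7 6 11 5 2 4)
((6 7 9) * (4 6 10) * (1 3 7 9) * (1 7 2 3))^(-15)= (2 3)(4 6 9 10)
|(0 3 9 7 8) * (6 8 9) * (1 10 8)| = 6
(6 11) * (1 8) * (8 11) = [0, 11, 2, 3, 4, 5, 8, 7, 1, 9, 10, 6] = (1 11 6 8)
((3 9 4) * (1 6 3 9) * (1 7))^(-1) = (1 7 3 6)(4 9) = ((1 6 3 7)(4 9))^(-1)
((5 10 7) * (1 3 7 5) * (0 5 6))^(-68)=(10)(1 3 7)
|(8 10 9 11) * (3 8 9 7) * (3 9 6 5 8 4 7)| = 9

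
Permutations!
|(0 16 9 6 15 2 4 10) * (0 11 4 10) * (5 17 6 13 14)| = |(0 16 9 13 14 5 17 6 15 2 10 11 4)| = 13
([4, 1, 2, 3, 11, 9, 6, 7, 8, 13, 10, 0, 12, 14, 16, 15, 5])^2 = (0 11 4)(5 13 16 9 14)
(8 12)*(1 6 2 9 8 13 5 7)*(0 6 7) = [6, 7, 9, 3, 4, 0, 2, 1, 12, 8, 10, 11, 13, 5] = (0 6 2 9 8 12 13 5)(1 7)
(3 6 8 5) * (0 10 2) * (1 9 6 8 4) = (0 10 2)(1 9 6 4)(3 8 5) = [10, 9, 0, 8, 1, 3, 4, 7, 5, 6, 2]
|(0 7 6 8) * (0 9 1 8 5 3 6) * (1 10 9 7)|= 12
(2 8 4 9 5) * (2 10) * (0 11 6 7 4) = (0 11 6 7 4 9 5 10 2 8) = [11, 1, 8, 3, 9, 10, 7, 4, 0, 5, 2, 6]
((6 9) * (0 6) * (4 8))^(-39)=((0 6 9)(4 8))^(-39)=(9)(4 8)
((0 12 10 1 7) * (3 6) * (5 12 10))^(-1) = ((0 10 1 7)(3 6)(5 12))^(-1) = (0 7 1 10)(3 6)(5 12)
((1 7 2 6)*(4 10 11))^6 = (11)(1 2)(6 7)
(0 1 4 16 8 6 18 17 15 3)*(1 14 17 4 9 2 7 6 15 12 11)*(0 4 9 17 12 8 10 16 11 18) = (0 14 12 18 9 2 7 6)(1 17 8 15 3 4 11)(10 16) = [14, 17, 7, 4, 11, 5, 0, 6, 15, 2, 16, 1, 18, 13, 12, 3, 10, 8, 9]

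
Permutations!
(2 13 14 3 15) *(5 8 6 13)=(2 5 8 6 13 14 3 15)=[0, 1, 5, 15, 4, 8, 13, 7, 6, 9, 10, 11, 12, 14, 3, 2]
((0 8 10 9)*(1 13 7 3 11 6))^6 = ((0 8 10 9)(1 13 7 3 11 6))^6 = (13)(0 10)(8 9)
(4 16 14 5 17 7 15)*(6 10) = (4 16 14 5 17 7 15)(6 10) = [0, 1, 2, 3, 16, 17, 10, 15, 8, 9, 6, 11, 12, 13, 5, 4, 14, 7]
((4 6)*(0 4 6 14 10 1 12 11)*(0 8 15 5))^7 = (0 8 1 4 15 12 14 5 11 10)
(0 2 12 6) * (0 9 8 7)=(0 2 12 6 9 8 7)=[2, 1, 12, 3, 4, 5, 9, 0, 7, 8, 10, 11, 6]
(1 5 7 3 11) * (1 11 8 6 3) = (11)(1 5 7)(3 8 6) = [0, 5, 2, 8, 4, 7, 3, 1, 6, 9, 10, 11]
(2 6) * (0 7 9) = (0 7 9)(2 6) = [7, 1, 6, 3, 4, 5, 2, 9, 8, 0]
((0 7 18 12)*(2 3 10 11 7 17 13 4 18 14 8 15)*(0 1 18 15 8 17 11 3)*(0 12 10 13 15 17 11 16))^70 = (18)(7 14 11) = ((0 16)(1 18 10 3 13 4 17 15 2 12)(7 14 11))^70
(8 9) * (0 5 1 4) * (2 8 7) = (0 5 1 4)(2 8 9 7) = [5, 4, 8, 3, 0, 1, 6, 2, 9, 7]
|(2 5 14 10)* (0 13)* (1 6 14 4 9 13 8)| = 11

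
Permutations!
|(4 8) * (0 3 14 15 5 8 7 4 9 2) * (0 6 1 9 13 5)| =12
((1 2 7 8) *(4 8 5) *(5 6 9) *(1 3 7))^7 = (9)(1 2)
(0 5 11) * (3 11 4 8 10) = [5, 1, 2, 11, 8, 4, 6, 7, 10, 9, 3, 0] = (0 5 4 8 10 3 11)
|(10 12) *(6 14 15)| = 6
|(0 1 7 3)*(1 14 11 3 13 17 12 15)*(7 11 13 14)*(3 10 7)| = 18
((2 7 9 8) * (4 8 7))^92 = (9)(2 8 4)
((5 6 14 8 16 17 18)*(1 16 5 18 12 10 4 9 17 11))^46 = ((18)(1 16 11)(4 9 17 12 10)(5 6 14 8))^46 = (18)(1 16 11)(4 9 17 12 10)(5 14)(6 8)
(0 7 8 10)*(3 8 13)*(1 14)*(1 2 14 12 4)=(0 7 13 3 8 10)(1 12 4)(2 14)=[7, 12, 14, 8, 1, 5, 6, 13, 10, 9, 0, 11, 4, 3, 2]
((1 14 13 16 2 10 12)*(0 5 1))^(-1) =(0 12 10 2 16 13 14 1 5)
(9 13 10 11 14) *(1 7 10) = (1 7 10 11 14 9 13) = [0, 7, 2, 3, 4, 5, 6, 10, 8, 13, 11, 14, 12, 1, 9]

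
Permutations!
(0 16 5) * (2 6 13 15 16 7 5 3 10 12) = (0 7 5)(2 6 13 15 16 3 10 12) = [7, 1, 6, 10, 4, 0, 13, 5, 8, 9, 12, 11, 2, 15, 14, 16, 3]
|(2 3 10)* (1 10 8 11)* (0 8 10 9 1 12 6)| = |(0 8 11 12 6)(1 9)(2 3 10)| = 30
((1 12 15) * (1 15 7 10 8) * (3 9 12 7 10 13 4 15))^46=((1 7 13 4 15 3 9 12 10 8))^46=(1 9 13 10 15)(3 7 12 4 8)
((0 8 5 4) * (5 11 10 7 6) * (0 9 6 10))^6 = ((0 8 11)(4 9 6 5)(7 10))^6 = (11)(4 6)(5 9)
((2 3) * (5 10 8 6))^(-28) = ((2 3)(5 10 8 6))^(-28) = (10)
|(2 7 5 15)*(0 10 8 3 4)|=|(0 10 8 3 4)(2 7 5 15)|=20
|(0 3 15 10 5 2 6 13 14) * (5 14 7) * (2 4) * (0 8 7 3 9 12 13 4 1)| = |(0 9 12 13 3 15 10 14 8 7 5 1)(2 6 4)| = 12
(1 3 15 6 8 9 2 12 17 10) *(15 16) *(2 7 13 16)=(1 3 2 12 17 10)(6 8 9 7 13 16 15)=[0, 3, 12, 2, 4, 5, 8, 13, 9, 7, 1, 11, 17, 16, 14, 6, 15, 10]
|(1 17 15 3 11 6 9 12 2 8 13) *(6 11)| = 10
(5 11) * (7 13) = (5 11)(7 13) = [0, 1, 2, 3, 4, 11, 6, 13, 8, 9, 10, 5, 12, 7]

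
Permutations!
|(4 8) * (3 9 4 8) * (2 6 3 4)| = |(2 6 3 9)| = 4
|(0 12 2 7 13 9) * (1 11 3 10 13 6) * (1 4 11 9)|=|(0 12 2 7 6 4 11 3 10 13 1 9)|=12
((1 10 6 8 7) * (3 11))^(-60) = (11)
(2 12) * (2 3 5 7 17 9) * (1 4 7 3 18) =(1 4 7 17 9 2 12 18)(3 5) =[0, 4, 12, 5, 7, 3, 6, 17, 8, 2, 10, 11, 18, 13, 14, 15, 16, 9, 1]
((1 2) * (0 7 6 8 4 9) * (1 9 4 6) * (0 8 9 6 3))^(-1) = ((0 7 1 2 6 9 8 3))^(-1) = (0 3 8 9 6 2 1 7)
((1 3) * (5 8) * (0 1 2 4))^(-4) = ((0 1 3 2 4)(5 8))^(-4) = (8)(0 1 3 2 4)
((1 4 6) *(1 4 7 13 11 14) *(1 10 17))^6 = (1 17 10 14 11 13 7)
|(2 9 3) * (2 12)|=|(2 9 3 12)|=4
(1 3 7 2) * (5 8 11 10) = (1 3 7 2)(5 8 11 10) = [0, 3, 1, 7, 4, 8, 6, 2, 11, 9, 5, 10]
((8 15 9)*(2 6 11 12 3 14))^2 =((2 6 11 12 3 14)(8 15 9))^2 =(2 11 3)(6 12 14)(8 9 15)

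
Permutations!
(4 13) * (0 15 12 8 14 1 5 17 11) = (0 15 12 8 14 1 5 17 11)(4 13) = [15, 5, 2, 3, 13, 17, 6, 7, 14, 9, 10, 0, 8, 4, 1, 12, 16, 11]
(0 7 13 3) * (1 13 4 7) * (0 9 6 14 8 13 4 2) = (0 1 4 7 2)(3 9 6 14 8 13) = [1, 4, 0, 9, 7, 5, 14, 2, 13, 6, 10, 11, 12, 3, 8]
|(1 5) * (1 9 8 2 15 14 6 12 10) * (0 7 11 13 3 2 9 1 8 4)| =|(0 7 11 13 3 2 15 14 6 12 10 8 9 4)(1 5)| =14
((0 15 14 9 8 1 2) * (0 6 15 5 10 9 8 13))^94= (0 13 9 10 5)(1 14 6)(2 8 15)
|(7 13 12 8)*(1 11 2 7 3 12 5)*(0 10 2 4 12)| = |(0 10 2 7 13 5 1 11 4 12 8 3)| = 12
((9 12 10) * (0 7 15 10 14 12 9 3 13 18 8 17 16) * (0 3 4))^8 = ((0 7 15 10 4)(3 13 18 8 17 16)(12 14))^8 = (0 10 7 4 15)(3 18 17)(8 16 13)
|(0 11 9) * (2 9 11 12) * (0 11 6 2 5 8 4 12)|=|(2 9 11 6)(4 12 5 8)|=4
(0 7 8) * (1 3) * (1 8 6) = [7, 3, 2, 8, 4, 5, 1, 6, 0] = (0 7 6 1 3 8)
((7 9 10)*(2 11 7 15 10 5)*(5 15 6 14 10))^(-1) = ((2 11 7 9 15 5)(6 14 10))^(-1) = (2 5 15 9 7 11)(6 10 14)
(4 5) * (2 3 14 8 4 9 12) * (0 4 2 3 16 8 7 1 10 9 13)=[4, 10, 16, 14, 5, 13, 6, 1, 2, 12, 9, 11, 3, 0, 7, 15, 8]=(0 4 5 13)(1 10 9 12 3 14 7)(2 16 8)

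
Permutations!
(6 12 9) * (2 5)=[0, 1, 5, 3, 4, 2, 12, 7, 8, 6, 10, 11, 9]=(2 5)(6 12 9)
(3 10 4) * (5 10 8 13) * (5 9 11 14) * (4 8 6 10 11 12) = (3 6 10 8 13 9 12 4)(5 11 14) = [0, 1, 2, 6, 3, 11, 10, 7, 13, 12, 8, 14, 4, 9, 5]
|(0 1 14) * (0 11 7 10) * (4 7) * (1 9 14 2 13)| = |(0 9 14 11 4 7 10)(1 2 13)| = 21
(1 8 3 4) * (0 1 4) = [1, 8, 2, 0, 4, 5, 6, 7, 3] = (0 1 8 3)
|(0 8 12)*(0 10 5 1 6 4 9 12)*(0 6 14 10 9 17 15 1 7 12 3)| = 14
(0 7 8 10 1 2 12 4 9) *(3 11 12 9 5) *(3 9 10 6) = (0 7 8 6 3 11 12 4 5 9)(1 2 10) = [7, 2, 10, 11, 5, 9, 3, 8, 6, 0, 1, 12, 4]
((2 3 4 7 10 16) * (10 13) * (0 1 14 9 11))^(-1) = (0 11 9 14 1)(2 16 10 13 7 4 3)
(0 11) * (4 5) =(0 11)(4 5) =[11, 1, 2, 3, 5, 4, 6, 7, 8, 9, 10, 0]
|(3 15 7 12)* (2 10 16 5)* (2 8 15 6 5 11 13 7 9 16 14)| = |(2 10 14)(3 6 5 8 15 9 16 11 13 7 12)| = 33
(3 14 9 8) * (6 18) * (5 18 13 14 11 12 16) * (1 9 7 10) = (1 9 8 3 11 12 16 5 18 6 13 14 7 10) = [0, 9, 2, 11, 4, 18, 13, 10, 3, 8, 1, 12, 16, 14, 7, 15, 5, 17, 6]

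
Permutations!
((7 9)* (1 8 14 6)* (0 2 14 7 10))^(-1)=(0 10 9 7 8 1 6 14 2)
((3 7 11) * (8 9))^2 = (3 11 7)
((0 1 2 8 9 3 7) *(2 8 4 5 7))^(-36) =((0 1 8 9 3 2 4 5 7))^(-36) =(9)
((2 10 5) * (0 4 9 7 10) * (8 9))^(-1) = (0 2 5 10 7 9 8 4)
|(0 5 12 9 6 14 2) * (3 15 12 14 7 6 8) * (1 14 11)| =30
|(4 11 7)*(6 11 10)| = |(4 10 6 11 7)| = 5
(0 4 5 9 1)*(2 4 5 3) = [5, 0, 4, 2, 3, 9, 6, 7, 8, 1] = (0 5 9 1)(2 4 3)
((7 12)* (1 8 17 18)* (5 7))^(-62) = ((1 8 17 18)(5 7 12))^(-62) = (1 17)(5 7 12)(8 18)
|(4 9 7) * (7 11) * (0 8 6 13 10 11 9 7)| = |(0 8 6 13 10 11)(4 7)| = 6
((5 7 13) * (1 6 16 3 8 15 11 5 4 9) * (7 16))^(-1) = (1 9 4 13 7 6)(3 16 5 11 15 8)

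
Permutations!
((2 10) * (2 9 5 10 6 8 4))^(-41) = ((2 6 8 4)(5 10 9))^(-41) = (2 4 8 6)(5 10 9)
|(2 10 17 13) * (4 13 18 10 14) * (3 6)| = |(2 14 4 13)(3 6)(10 17 18)| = 12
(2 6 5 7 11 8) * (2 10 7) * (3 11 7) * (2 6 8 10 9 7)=(2 8 9 7)(3 11 10)(5 6)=[0, 1, 8, 11, 4, 6, 5, 2, 9, 7, 3, 10]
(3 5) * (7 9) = [0, 1, 2, 5, 4, 3, 6, 9, 8, 7] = (3 5)(7 9)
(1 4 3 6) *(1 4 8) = [0, 8, 2, 6, 3, 5, 4, 7, 1] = (1 8)(3 6 4)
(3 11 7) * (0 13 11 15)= (0 13 11 7 3 15)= [13, 1, 2, 15, 4, 5, 6, 3, 8, 9, 10, 7, 12, 11, 14, 0]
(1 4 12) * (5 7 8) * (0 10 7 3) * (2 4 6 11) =(0 10 7 8 5 3)(1 6 11 2 4 12) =[10, 6, 4, 0, 12, 3, 11, 8, 5, 9, 7, 2, 1]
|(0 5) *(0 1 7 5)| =|(1 7 5)| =3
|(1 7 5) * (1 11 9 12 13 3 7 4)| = |(1 4)(3 7 5 11 9 12 13)| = 14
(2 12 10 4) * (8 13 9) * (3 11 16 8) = (2 12 10 4)(3 11 16 8 13 9) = [0, 1, 12, 11, 2, 5, 6, 7, 13, 3, 4, 16, 10, 9, 14, 15, 8]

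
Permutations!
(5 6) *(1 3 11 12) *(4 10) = (1 3 11 12)(4 10)(5 6) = [0, 3, 2, 11, 10, 6, 5, 7, 8, 9, 4, 12, 1]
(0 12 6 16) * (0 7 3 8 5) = [12, 1, 2, 8, 4, 0, 16, 3, 5, 9, 10, 11, 6, 13, 14, 15, 7] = (0 12 6 16 7 3 8 5)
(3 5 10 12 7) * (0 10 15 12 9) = (0 10 9)(3 5 15 12 7) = [10, 1, 2, 5, 4, 15, 6, 3, 8, 0, 9, 11, 7, 13, 14, 12]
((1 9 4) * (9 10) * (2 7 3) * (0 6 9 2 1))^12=(1 2 3 10 7)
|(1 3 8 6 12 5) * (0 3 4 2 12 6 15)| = 20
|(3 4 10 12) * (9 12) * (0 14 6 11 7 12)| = |(0 14 6 11 7 12 3 4 10 9)| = 10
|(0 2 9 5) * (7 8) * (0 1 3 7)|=8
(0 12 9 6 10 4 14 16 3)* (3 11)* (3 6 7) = (0 12 9 7 3)(4 14 16 11 6 10) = [12, 1, 2, 0, 14, 5, 10, 3, 8, 7, 4, 6, 9, 13, 16, 15, 11]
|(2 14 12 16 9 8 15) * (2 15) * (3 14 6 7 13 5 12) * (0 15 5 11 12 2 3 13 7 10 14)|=|(0 15 5 2 6 10 14 13 11 12 16 9 8 3)|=14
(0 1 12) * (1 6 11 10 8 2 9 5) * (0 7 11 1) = (0 6 1 12 7 11 10 8 2 9 5) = [6, 12, 9, 3, 4, 0, 1, 11, 2, 5, 8, 10, 7]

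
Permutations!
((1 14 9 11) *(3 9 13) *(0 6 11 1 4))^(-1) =((0 6 11 4)(1 14 13 3 9))^(-1) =(0 4 11 6)(1 9 3 13 14)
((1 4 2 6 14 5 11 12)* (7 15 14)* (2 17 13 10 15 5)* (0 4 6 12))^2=((0 4 17 13 10 15 14 2 12 1 6 7 5 11))^2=(0 17 10 14 12 6 5)(1 7 11 4 13 15 2)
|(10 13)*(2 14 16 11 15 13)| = 7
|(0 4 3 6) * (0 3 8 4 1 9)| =|(0 1 9)(3 6)(4 8)| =6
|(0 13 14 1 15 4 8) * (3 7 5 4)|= |(0 13 14 1 15 3 7 5 4 8)|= 10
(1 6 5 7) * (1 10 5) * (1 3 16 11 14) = (1 6 3 16 11 14)(5 7 10) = [0, 6, 2, 16, 4, 7, 3, 10, 8, 9, 5, 14, 12, 13, 1, 15, 11]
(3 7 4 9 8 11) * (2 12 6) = (2 12 6)(3 7 4 9 8 11) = [0, 1, 12, 7, 9, 5, 2, 4, 11, 8, 10, 3, 6]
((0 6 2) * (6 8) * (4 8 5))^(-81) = ((0 5 4 8 6 2))^(-81) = (0 8)(2 4)(5 6)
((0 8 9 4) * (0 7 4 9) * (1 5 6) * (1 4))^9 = (9)(0 8)(1 7 4 6 5)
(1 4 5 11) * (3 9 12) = [0, 4, 2, 9, 5, 11, 6, 7, 8, 12, 10, 1, 3] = (1 4 5 11)(3 9 12)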